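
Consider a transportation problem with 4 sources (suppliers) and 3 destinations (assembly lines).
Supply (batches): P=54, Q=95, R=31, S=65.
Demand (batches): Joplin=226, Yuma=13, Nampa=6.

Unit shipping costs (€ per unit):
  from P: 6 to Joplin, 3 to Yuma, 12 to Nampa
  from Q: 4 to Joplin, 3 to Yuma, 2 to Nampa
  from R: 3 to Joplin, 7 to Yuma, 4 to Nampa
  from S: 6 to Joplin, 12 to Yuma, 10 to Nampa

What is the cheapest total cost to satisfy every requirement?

1136

Optimal allocation:
  P->Joplin: 41 × €6 = €246
  P->Yuma: 13 × €3 = €39
  Q->Joplin: 89 × €4 = €356
  Q->Nampa: 6 × €2 = €12
  R->Joplin: 31 × €3 = €93
  S->Joplin: 65 × €6 = €390
Total = 246 + 39 + 356 + 12 + 93 + 390 = €1136.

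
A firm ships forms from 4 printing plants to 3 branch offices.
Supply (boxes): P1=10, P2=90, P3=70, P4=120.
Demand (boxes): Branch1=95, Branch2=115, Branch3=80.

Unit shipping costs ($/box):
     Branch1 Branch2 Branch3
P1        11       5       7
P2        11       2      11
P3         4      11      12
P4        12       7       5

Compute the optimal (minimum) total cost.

1315

Optimal allocation:
  P1 to Branch2: 10 × $5 = $50
  P2 to Branch2: 90 × $2 = $180
  P3 to Branch1: 70 × $4 = $280
  P4 to Branch1: 25 × $12 = $300
  P4 to Branch2: 15 × $7 = $105
  P4 to Branch3: 80 × $5 = $400
Total = 50 + 180 + 280 + 300 + 105 + 400 = $1315.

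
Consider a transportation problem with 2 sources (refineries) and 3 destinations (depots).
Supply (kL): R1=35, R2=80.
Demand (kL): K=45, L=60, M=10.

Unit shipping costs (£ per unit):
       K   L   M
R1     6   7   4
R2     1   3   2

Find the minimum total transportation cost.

An optimal shipping plan:
  R1 to L: 25 × £7 = £175
  R1 to M: 10 × £4 = £40
  R2 to K: 45 × £1 = £45
  R2 to L: 35 × £3 = £105
Total = 175 + 40 + 45 + 105 = £365.

365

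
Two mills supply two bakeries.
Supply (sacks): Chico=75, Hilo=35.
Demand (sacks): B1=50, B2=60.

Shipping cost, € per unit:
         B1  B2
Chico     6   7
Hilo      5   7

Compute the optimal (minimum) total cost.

Optimal allocation:
  Chico–B1: 15 × €6 = €90
  Chico–B2: 60 × €7 = €420
  Hilo–B1: 35 × €5 = €175
Total = 90 + 420 + 175 = €685.
(Supply check: Chico ships 75; Hilo ships 35.)

685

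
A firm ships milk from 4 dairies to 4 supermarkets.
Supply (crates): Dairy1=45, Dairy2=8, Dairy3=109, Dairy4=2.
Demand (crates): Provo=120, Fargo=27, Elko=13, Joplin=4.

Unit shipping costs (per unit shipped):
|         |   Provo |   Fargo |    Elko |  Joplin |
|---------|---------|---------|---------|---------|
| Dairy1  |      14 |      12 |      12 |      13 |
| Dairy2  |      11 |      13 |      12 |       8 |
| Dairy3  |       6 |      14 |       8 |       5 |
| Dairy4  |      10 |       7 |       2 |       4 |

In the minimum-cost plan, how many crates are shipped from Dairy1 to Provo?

The minimum-cost plan:
  Dairy1->Provo: 7 × 14 = 98
  Dairy1->Fargo: 27 × 12 = 324
  Dairy1->Elko: 11 × 12 = 132
  Dairy2->Provo: 4 × 11 = 44
  Dairy2->Joplin: 4 × 8 = 32
  Dairy3->Provo: 109 × 6 = 654
  Dairy4->Elko: 2 × 2 = 4
Total cost = 1288.
So Dairy1→Provo carries 7 crates.

7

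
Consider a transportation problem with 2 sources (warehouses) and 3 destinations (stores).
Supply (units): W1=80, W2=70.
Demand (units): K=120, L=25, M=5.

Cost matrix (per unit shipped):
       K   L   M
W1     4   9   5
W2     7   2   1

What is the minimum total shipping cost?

655

A cheapest plan:
  W1–K: 80 × 4 = 320
  W2–K: 40 × 7 = 280
  W2–L: 25 × 2 = 50
  W2–M: 5 × 1 = 5
Total = 320 + 280 + 50 + 5 = 655.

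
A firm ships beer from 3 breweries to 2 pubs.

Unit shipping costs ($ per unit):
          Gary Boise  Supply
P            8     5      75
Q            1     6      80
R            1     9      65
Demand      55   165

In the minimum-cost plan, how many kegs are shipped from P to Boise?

75

The minimum-cost plan:
  P to Boise: 75 × $5 = $375
  Q to Boise: 80 × $6 = $480
  R to Gary: 55 × $1 = $55
  R to Boise: 10 × $9 = $90
Total cost = $1000.
So P→Boise carries 75 kegs.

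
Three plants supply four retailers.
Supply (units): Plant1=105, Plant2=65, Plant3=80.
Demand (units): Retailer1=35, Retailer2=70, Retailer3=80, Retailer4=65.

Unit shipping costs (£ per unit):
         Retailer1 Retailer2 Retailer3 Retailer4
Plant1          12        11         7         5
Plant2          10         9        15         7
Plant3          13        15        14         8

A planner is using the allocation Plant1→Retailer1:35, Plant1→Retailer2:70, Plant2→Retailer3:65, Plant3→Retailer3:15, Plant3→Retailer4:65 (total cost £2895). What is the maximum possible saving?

Current plan cost = 35·12 + 70·11 + 65·15 + 15·14 + 65·8 = £2895.
Optimal plan:
  Plant1–Retailer2: 5 units
  Plant1–Retailer3: 80 units
  Plant1–Retailer4: 20 units
  Plant2–Retailer2: 65 units
  Plant3–Retailer1: 35 units
  Plant3–Retailer4: 45 units
Optimal cost = £2115.
Saving = 2895 − 2115 = £780.

780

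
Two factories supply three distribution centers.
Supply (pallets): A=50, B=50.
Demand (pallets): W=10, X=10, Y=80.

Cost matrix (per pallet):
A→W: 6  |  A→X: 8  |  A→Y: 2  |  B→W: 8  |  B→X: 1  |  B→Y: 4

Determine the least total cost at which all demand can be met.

310

An optimal shipping plan:
  A to W: 10 × 6 = 60
  A to Y: 40 × 2 = 80
  B to X: 10 × 1 = 10
  B to Y: 40 × 4 = 160
Total = 60 + 80 + 10 + 160 = 310.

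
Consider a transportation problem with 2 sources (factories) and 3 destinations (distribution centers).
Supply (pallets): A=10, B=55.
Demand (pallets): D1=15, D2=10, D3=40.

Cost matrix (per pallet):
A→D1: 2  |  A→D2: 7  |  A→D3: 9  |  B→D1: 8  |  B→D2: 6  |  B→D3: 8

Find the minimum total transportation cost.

440

Optimal allocation:
  A–D1: 10 pallets
  B–D1: 5 pallets
  B–D2: 10 pallets
  B–D3: 40 pallets
Total cost = 440.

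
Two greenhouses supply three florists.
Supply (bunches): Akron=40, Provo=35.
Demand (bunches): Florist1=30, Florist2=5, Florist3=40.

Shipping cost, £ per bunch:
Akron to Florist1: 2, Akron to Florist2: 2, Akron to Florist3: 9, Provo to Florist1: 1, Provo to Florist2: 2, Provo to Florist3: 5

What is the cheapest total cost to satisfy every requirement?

290

One minimum-cost allocation:
  Akron→Florist1: 30 × £2 = £60
  Akron→Florist2: 5 × £2 = £10
  Akron→Florist3: 5 × £9 = £45
  Provo→Florist3: 35 × £5 = £175
Total = 60 + 10 + 45 + 175 = £290.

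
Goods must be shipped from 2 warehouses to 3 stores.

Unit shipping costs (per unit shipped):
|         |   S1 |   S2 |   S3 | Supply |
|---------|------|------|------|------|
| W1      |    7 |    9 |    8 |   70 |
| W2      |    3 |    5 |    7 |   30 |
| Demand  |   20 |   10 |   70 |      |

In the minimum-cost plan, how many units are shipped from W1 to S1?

Optimal shipments:
  W1 to S3: 70 × 8 = 560
  W2 to S1: 20 × 3 = 60
  W2 to S2: 10 × 5 = 50
Total cost = 670.
The route W1→S1 is not used.

0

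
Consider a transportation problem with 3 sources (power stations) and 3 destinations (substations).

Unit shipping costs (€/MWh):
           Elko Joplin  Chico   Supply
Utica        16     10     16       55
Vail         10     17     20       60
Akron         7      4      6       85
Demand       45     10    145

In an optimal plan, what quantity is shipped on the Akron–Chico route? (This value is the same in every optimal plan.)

85

Solving gives:
  Utica→Joplin: 10 MWh
  Utica→Chico: 45 MWh
  Vail→Elko: 45 MWh
  Vail→Chico: 15 MWh
  Akron→Chico: 85 MWh
Total cost = €2080.
So Akron→Chico carries 85 MWh.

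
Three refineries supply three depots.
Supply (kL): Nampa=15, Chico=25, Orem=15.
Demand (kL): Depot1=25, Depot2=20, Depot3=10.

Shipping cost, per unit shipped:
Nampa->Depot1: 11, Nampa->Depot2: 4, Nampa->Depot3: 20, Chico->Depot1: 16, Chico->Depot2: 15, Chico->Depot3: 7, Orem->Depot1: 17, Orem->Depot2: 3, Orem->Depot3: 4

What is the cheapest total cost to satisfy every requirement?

Optimal allocation:
  Nampa–Depot1: 10 × 11 = 110
  Nampa–Depot2: 5 × 4 = 20
  Chico–Depot1: 15 × 16 = 240
  Chico–Depot3: 10 × 7 = 70
  Orem–Depot2: 15 × 3 = 45
Total = 110 + 20 + 240 + 70 + 45 = 485.

485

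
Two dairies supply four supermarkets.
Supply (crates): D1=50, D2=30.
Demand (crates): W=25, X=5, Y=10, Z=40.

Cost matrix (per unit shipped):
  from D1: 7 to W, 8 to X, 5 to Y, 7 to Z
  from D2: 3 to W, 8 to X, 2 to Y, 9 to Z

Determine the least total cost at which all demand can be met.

430

One minimum-cost allocation:
  D1->X: 5 × 8 = 40
  D1->Y: 5 × 5 = 25
  D1->Z: 40 × 7 = 280
  D2->W: 25 × 3 = 75
  D2->Y: 5 × 2 = 10
Total = 40 + 25 + 280 + 75 + 10 = 430.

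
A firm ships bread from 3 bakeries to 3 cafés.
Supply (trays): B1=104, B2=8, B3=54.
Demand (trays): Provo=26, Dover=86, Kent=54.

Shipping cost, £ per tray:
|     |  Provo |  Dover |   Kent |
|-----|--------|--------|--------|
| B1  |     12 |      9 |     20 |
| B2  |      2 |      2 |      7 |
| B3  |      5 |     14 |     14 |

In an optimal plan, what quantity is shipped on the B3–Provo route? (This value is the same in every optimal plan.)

Solving gives:
  B1→Dover: 86 trays
  B1→Kent: 18 trays
  B2→Kent: 8 trays
  B3→Provo: 26 trays
  B3→Kent: 28 trays
Total cost = £1712.
So B3→Provo carries 26 trays.

26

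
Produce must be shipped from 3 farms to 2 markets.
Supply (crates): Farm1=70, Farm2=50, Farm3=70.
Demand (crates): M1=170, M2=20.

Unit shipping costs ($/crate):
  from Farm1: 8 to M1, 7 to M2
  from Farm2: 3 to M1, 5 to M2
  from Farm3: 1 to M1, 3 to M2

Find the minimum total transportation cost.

760

A cheapest plan:
  Farm1→M1: 50 × $8 = $400
  Farm1→M2: 20 × $7 = $140
  Farm2→M1: 50 × $3 = $150
  Farm3→M1: 70 × $1 = $70
Total = 400 + 140 + 150 + 70 = $760.
(Supply check: Farm1 ships 70; Farm2 ships 50; Farm3 ships 70.)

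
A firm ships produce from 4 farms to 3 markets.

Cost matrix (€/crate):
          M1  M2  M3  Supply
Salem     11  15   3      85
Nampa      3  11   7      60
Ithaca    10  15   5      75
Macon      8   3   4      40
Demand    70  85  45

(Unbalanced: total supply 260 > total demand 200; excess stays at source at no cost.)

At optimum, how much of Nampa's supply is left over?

Minimum-cost shipments:
  Salem→M3: 45 crates
  Nampa→M1: 60 crates
  Ithaca→M1: 10 crates
  Ithaca→M2: 45 crates
  Macon→M2: 40 crates
Total cost = €1210.
Nampa ships 60 of its 60, leaving 0.

0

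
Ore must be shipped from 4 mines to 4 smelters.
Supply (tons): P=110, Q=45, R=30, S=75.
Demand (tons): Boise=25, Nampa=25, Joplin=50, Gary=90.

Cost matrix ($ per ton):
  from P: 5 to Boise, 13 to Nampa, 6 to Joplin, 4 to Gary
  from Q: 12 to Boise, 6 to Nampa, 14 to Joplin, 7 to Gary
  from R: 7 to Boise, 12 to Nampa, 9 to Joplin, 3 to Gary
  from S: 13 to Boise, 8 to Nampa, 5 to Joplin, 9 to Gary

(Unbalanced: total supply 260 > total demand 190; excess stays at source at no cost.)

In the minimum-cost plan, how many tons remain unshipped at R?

Minimum-cost shipments:
  P to Boise: 25 tons
  P to Gary: 60 tons
  Q to Nampa: 25 tons
  R to Gary: 30 tons
  S to Joplin: 50 tons
Total cost = $855.
R ships 30 of its 30, leaving 0.

0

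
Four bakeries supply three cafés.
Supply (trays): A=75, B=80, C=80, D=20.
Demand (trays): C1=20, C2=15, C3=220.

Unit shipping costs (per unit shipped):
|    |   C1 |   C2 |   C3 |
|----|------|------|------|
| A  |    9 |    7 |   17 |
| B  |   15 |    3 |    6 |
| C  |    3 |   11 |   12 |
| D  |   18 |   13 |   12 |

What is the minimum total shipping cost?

2625

A cheapest plan:
  A→C2: 15 × 7 = 105
  A→C3: 60 × 17 = 1020
  B→C3: 80 × 6 = 480
  C→C1: 20 × 3 = 60
  C→C3: 60 × 12 = 720
  D→C3: 20 × 12 = 240
Total = 105 + 1020 + 480 + 60 + 720 + 240 = 2625.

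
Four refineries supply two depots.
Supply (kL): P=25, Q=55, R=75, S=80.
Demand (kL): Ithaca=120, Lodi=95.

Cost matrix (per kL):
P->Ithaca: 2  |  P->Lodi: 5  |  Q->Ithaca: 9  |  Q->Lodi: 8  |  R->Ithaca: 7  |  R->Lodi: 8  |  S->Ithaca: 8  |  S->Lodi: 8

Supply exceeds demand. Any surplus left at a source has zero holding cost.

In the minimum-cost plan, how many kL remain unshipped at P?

0

An optimal plan:
  P–Ithaca: 25 × 2 = 50
  Q–Lodi: 55 × 8 = 440
  R–Ithaca: 75 × 7 = 525
  S–Ithaca: 20 × 8 = 160
  S–Lodi: 40 × 8 = 320
Total cost = 1495.
P ships 25 of its 25, leaving 0.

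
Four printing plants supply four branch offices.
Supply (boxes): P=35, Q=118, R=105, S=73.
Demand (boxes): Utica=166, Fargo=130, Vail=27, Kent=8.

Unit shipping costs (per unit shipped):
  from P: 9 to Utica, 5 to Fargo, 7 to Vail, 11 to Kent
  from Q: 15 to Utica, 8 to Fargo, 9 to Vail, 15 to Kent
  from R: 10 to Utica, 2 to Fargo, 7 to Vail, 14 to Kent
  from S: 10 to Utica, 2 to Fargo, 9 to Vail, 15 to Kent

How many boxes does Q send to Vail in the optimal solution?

27

Solving gives:
  P to Utica: 35 × 9 = 315
  Q to Utica: 83 × 15 = 1245
  Q to Vail: 27 × 9 = 243
  Q to Kent: 8 × 15 = 120
  R to Utica: 48 × 10 = 480
  R to Fargo: 57 × 2 = 114
  S to Fargo: 73 × 2 = 146
Total cost = 2663.
So Q→Vail carries 27 boxes.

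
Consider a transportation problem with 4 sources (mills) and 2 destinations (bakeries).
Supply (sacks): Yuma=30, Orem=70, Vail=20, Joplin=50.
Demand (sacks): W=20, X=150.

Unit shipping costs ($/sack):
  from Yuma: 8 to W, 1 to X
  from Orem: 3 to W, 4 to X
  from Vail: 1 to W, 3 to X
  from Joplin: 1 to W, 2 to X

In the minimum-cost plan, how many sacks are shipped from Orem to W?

Solving gives:
  Yuma->X: 30 × $1 = $30
  Orem->X: 70 × $4 = $280
  Vail->W: 20 × $1 = $20
  Joplin->X: 50 × $2 = $100
Total cost = $430.
The route Orem→W is not used.

0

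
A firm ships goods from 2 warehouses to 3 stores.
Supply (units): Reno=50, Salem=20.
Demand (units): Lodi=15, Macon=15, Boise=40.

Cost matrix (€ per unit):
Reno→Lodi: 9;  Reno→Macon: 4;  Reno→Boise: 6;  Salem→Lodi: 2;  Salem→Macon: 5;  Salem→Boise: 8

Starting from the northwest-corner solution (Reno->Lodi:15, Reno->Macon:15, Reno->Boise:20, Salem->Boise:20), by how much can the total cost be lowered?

Current plan cost = 15·9 + 15·4 + 20·6 + 20·8 = €475.
Optimal plan:
  Reno->Macon: 10 × €4 = €40
  Reno->Boise: 40 × €6 = €240
  Salem->Lodi: 15 × €2 = €30
  Salem->Macon: 5 × €5 = €25
Optimal cost = €335.
Saving = 475 − 335 = €140.

140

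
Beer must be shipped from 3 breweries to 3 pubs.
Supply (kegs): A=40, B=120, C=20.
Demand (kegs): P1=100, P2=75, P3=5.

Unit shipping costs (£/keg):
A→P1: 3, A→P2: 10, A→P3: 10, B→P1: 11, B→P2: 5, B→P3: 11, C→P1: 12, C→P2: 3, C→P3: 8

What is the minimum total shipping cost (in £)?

1165

Optimal allocation:
  A–P1: 40 × £3 = £120
  B–P1: 60 × £11 = £660
  B–P2: 60 × £5 = £300
  C–P2: 15 × £3 = £45
  C–P3: 5 × £8 = £40
Total = 120 + 660 + 300 + 45 + 40 = £1165.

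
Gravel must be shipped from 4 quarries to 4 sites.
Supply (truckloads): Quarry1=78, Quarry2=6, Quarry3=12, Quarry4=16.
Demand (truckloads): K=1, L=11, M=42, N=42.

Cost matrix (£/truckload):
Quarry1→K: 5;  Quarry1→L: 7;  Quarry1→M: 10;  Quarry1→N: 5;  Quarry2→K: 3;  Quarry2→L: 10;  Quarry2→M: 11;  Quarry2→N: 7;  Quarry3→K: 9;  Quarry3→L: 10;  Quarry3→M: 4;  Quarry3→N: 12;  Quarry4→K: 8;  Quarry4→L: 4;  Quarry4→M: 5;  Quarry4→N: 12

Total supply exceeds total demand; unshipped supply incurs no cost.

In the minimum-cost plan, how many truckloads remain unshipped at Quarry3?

Minimum-cost shipments:
  Quarry1 to L: 11 × £7 = £77
  Quarry1 to M: 14 × £10 = £140
  Quarry1 to N: 42 × £5 = £210
  Quarry2 to K: 1 × £3 = £3
  Quarry3 to M: 12 × £4 = £48
  Quarry4 to M: 16 × £5 = £80
Total cost = £558.
Quarry3 ships 12 of its 12, leaving 0.

0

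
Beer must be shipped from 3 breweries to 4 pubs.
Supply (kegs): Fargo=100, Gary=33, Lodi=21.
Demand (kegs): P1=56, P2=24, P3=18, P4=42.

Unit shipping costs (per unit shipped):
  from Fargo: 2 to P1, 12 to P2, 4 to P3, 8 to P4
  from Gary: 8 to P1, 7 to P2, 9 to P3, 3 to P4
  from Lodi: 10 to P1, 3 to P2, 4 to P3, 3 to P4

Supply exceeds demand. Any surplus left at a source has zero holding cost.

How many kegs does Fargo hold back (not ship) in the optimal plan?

14

An optimal plan:
  Fargo->P1: 56 kegs
  Fargo->P3: 18 kegs
  Fargo->P4: 12 kegs
  Gary->P2: 3 kegs
  Gary->P4: 30 kegs
  Lodi->P2: 21 kegs
Total cost = 454.
Fargo ships 86 of its 100, leaving 14.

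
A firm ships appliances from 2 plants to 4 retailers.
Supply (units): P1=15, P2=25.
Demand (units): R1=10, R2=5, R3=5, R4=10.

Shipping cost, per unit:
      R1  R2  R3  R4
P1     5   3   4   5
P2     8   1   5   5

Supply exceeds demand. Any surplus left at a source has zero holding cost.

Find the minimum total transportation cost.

125

A cheapest plan:
  P1->R1: 10 × 5 = 50
  P1->R3: 5 × 4 = 20
  P2->R2: 5 × 1 = 5
  P2->R4: 10 × 5 = 50
Total = 50 + 20 + 5 + 50 = 125.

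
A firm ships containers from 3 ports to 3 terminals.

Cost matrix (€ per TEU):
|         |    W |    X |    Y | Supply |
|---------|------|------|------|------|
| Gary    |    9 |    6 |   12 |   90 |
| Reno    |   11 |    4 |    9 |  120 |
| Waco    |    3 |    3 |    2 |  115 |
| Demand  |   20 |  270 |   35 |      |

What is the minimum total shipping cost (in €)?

1330

Optimal allocation:
  Gary to X: 90 × €6 = €540
  Reno to X: 120 × €4 = €480
  Waco to W: 20 × €3 = €60
  Waco to X: 60 × €3 = €180
  Waco to Y: 35 × €2 = €70
Total = 540 + 480 + 60 + 180 + 70 = €1330.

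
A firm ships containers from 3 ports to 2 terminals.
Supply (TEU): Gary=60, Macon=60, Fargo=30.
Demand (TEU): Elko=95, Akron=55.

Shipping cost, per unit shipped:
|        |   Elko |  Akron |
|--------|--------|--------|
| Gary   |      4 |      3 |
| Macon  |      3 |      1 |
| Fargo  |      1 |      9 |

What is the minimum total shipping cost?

340

Optimal allocation:
  Gary→Elko: 60 × 4 = 240
  Macon→Elko: 5 × 3 = 15
  Macon→Akron: 55 × 1 = 55
  Fargo→Elko: 30 × 1 = 30
Total = 240 + 15 + 55 + 30 = 340.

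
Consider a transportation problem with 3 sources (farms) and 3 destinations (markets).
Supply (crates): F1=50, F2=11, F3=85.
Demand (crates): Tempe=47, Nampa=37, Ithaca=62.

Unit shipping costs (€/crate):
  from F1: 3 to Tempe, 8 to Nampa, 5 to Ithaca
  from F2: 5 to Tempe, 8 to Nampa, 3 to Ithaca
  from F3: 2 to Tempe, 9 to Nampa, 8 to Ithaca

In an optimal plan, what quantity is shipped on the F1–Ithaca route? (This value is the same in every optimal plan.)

50

The minimum-cost plan:
  F1→Ithaca: 50 × €5 = €250
  F2→Ithaca: 11 × €3 = €33
  F3→Tempe: 47 × €2 = €94
  F3→Nampa: 37 × €9 = €333
  F3→Ithaca: 1 × €8 = €8
Total cost = €718.
So F1→Ithaca carries 50 crates.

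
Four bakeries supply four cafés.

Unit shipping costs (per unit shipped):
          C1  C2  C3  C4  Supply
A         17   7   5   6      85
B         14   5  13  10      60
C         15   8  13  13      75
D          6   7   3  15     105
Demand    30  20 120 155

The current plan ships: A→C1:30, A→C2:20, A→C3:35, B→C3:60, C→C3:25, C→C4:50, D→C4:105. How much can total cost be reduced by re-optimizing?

1810

Current plan cost = 30·17 + 20·7 + 35·5 + 60·13 + 25·13 + 50·13 + 105·15 = 4155.
Optimal plan:
  A→C3: 15 × 5 = 75
  A→C4: 70 × 6 = 420
  B→C4: 60 × 10 = 600
  C→C1: 30 × 15 = 450
  C→C2: 20 × 8 = 160
  C→C4: 25 × 13 = 325
  D→C3: 105 × 3 = 315
Optimal cost = 2345.
Saving = 4155 − 2345 = 1810.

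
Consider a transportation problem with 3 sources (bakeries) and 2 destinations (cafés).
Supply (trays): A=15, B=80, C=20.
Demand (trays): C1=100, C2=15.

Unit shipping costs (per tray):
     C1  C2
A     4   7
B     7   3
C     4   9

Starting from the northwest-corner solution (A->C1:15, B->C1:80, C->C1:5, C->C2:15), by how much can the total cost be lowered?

135

Current plan cost = 15·4 + 80·7 + 5·4 + 15·9 = 775.
Optimal plan:
  A→C1: 15 trays
  B→C1: 65 trays
  B→C2: 15 trays
  C→C1: 20 trays
Optimal cost = 640.
Saving = 775 − 640 = 135.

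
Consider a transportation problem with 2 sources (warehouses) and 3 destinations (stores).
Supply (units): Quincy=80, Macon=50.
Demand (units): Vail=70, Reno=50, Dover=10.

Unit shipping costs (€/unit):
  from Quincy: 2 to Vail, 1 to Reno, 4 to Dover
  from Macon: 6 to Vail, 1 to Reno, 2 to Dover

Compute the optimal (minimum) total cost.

An optimal shipping plan:
  Quincy->Vail: 70 × €2 = €140
  Quincy->Reno: 10 × €1 = €10
  Macon->Reno: 40 × €1 = €40
  Macon->Dover: 10 × €2 = €20
Total = 140 + 10 + 40 + 20 = €210.
(Supply check: Quincy ships 80; Macon ships 50.)

210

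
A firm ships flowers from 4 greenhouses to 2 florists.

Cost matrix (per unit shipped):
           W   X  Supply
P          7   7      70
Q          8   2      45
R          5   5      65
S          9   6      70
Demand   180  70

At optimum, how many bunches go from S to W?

The minimum-cost plan:
  P→W: 70 × 7 = 490
  Q→X: 45 × 2 = 90
  R→W: 65 × 5 = 325
  S→W: 45 × 9 = 405
  S→X: 25 × 6 = 150
Total cost = 1460.
So S→W carries 45 bunches.

45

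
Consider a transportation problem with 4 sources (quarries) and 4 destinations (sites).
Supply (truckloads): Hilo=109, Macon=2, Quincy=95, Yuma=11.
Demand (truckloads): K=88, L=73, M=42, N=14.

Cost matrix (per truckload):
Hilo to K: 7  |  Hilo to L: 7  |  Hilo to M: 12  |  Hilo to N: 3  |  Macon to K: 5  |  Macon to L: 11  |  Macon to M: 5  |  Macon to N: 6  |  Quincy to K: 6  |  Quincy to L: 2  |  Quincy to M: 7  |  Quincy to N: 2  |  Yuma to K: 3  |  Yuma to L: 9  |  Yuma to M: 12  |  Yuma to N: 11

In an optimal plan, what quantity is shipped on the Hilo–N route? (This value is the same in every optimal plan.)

The minimum-cost plan:
  Hilo–K: 77 truckloads
  Hilo–L: 18 truckloads
  Hilo–N: 14 truckloads
  Macon–M: 2 truckloads
  Quincy–L: 55 truckloads
  Quincy–M: 40 truckloads
  Yuma–K: 11 truckloads
Total cost = 1140.
So Hilo→N carries 14 truckloads.

14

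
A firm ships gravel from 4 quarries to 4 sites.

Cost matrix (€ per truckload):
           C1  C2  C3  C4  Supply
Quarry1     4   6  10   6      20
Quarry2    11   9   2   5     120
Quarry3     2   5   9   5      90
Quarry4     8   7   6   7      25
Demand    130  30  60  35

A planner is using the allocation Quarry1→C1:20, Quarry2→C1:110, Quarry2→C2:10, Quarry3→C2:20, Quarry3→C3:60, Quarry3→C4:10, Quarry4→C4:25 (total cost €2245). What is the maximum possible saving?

1270

Current plan cost = 20·4 + 110·11 + 10·9 + 20·5 + 60·9 + 10·5 + 25·7 = €2245.
Optimal plan:
  Quarry1–C1: 20 truckloads
  Quarry2–C2: 25 truckloads
  Quarry2–C3: 60 truckloads
  Quarry2–C4: 35 truckloads
  Quarry3–C1: 90 truckloads
  Quarry4–C1: 20 truckloads
  Quarry4–C2: 5 truckloads
Optimal cost = €975.
Saving = 2245 − 975 = €1270.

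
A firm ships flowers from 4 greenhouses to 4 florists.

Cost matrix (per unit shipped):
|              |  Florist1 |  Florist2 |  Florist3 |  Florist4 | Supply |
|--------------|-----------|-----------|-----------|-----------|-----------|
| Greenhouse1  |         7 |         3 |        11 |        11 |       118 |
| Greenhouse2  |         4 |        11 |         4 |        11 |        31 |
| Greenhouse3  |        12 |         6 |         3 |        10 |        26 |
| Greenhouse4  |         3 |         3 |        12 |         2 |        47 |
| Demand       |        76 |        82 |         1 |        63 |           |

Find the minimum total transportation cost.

969

One minimum-cost allocation:
  Greenhouse1 to Florist1: 45 × 7 = 315
  Greenhouse1 to Florist2: 73 × 3 = 219
  Greenhouse2 to Florist1: 31 × 4 = 124
  Greenhouse3 to Florist2: 9 × 6 = 54
  Greenhouse3 to Florist3: 1 × 3 = 3
  Greenhouse3 to Florist4: 16 × 10 = 160
  Greenhouse4 to Florist4: 47 × 2 = 94
Total = 315 + 219 + 124 + 54 + 3 + 160 + 94 = 969.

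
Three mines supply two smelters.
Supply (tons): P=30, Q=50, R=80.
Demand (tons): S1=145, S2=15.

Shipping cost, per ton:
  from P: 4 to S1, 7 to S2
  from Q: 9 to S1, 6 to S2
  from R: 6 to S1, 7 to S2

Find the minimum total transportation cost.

One minimum-cost allocation:
  P->S1: 30 × 4 = 120
  Q->S1: 35 × 9 = 315
  Q->S2: 15 × 6 = 90
  R->S1: 80 × 6 = 480
Total = 120 + 315 + 90 + 480 = 1005.
(Supply check: P ships 30; Q ships 50; R ships 80.)

1005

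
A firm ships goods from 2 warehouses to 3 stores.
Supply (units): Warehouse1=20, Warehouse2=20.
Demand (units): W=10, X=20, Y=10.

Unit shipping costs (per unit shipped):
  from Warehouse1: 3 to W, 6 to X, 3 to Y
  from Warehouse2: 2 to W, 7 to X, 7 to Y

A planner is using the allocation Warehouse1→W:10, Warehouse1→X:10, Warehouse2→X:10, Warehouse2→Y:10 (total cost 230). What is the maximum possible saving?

50

Current plan cost = 10·3 + 10·6 + 10·7 + 10·7 = 230.
Optimal plan:
  Warehouse1–X: 10 × 6 = 60
  Warehouse1–Y: 10 × 3 = 30
  Warehouse2–W: 10 × 2 = 20
  Warehouse2–X: 10 × 7 = 70
Optimal cost = 180.
Saving = 230 − 180 = 50.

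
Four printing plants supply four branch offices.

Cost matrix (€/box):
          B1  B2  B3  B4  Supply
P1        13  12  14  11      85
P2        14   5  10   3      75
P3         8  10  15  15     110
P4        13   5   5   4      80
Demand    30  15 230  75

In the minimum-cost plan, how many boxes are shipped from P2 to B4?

Solving gives:
  P1→B3: 85 boxes
  P2→B4: 75 boxes
  P3→B1: 30 boxes
  P3→B2: 15 boxes
  P3→B3: 65 boxes
  P4→B3: 80 boxes
Total cost = €3180.
So P2→B4 carries 75 boxes.

75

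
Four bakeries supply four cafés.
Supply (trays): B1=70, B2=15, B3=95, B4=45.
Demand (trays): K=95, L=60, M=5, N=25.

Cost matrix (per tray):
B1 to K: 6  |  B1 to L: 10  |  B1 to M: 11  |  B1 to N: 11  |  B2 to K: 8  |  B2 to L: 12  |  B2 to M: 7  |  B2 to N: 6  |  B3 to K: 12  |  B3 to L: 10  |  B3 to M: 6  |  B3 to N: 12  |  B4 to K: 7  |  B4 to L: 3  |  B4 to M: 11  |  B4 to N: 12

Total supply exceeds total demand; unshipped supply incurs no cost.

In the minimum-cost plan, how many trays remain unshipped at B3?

Minimum-cost shipments:
  B1 to K: 70 × 6 = 420
  B2 to N: 15 × 6 = 90
  B3 to K: 25 × 12 = 300
  B3 to L: 15 × 10 = 150
  B3 to M: 5 × 6 = 30
  B3 to N: 10 × 12 = 120
  B4 to L: 45 × 3 = 135
Total cost = 1245.
B3 ships 55 of its 95, leaving 40.

40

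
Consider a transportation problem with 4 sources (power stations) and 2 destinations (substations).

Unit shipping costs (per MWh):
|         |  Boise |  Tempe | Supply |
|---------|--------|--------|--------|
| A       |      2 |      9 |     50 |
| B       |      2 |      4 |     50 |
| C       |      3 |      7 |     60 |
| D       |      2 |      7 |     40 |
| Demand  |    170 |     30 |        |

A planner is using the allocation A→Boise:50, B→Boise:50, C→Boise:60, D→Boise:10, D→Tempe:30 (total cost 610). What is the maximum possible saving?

90

Current plan cost = 50·2 + 50·2 + 60·3 + 10·2 + 30·7 = 610.
Optimal plan:
  A→Boise: 50 MWh
  B→Boise: 20 MWh
  B→Tempe: 30 MWh
  C→Boise: 60 MWh
  D→Boise: 40 MWh
Optimal cost = 520.
Saving = 610 − 520 = 90.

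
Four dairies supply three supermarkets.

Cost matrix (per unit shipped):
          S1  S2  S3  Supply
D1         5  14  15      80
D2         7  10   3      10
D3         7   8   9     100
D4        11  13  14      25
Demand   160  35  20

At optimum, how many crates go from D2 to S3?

10

Solving gives:
  D1→S1: 80 crates
  D2→S3: 10 crates
  D3→S1: 55 crates
  D3→S2: 35 crates
  D3→S3: 10 crates
  D4→S1: 25 crates
Total cost = 1460.
So D2→S3 carries 10 crates.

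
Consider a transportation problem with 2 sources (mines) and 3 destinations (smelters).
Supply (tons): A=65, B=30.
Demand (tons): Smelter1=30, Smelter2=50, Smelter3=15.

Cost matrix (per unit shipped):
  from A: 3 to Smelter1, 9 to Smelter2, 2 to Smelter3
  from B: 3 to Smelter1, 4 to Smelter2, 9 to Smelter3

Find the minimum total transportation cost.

A cheapest plan:
  A→Smelter1: 30 tons
  A→Smelter2: 20 tons
  A→Smelter3: 15 tons
  B→Smelter2: 30 tons
Total cost = 420.

420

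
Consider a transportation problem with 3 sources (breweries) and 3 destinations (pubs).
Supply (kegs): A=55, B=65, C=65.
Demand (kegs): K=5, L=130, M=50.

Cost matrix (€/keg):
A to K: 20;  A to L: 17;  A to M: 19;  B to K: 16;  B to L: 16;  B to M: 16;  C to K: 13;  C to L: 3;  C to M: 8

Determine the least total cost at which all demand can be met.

2170

Optimal allocation:
  A to L: 55 × €17 = €935
  B to K: 5 × €16 = €80
  B to L: 10 × €16 = €160
  B to M: 50 × €16 = €800
  C to L: 65 × €3 = €195
Total = 935 + 80 + 160 + 800 + 195 = €2170.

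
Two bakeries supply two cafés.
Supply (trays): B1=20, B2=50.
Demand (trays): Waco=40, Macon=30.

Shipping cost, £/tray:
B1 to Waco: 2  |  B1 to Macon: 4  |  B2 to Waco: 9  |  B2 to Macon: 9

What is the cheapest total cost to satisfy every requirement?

490

Optimal allocation:
  B1->Waco: 20 × £2 = £40
  B2->Waco: 20 × £9 = £180
  B2->Macon: 30 × £9 = £270
Total = 40 + 180 + 270 = £490.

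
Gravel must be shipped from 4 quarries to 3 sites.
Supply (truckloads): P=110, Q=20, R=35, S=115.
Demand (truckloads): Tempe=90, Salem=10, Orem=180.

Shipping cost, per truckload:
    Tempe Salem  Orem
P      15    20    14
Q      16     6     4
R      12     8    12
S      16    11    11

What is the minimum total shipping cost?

An optimal shipping plan:
  P->Tempe: 65 × 15 = 975
  P->Orem: 45 × 14 = 630
  Q->Orem: 20 × 4 = 80
  R->Tempe: 25 × 12 = 300
  R->Salem: 10 × 8 = 80
  S->Orem: 115 × 11 = 1265
Total = 975 + 630 + 80 + 300 + 80 + 1265 = 3330.

3330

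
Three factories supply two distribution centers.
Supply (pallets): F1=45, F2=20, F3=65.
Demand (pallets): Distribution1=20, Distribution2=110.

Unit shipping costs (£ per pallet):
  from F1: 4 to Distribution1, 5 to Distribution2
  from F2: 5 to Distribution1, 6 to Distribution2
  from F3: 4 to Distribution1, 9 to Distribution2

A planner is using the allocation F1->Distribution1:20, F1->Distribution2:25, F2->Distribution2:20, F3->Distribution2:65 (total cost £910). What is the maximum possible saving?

80

Current plan cost = 20·4 + 25·5 + 20·6 + 65·9 = £910.
Optimal plan:
  F1->Distribution2: 45 × £5 = £225
  F2->Distribution2: 20 × £6 = £120
  F3->Distribution1: 20 × £4 = £80
  F3->Distribution2: 45 × £9 = £405
Optimal cost = £830.
Saving = 910 − 830 = £80.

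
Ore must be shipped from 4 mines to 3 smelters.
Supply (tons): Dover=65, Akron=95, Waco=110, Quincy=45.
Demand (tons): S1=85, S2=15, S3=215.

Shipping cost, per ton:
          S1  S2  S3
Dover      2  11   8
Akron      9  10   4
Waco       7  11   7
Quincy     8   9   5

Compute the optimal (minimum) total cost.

Optimal allocation:
  Dover to S1: 65 tons
  Akron to S3: 95 tons
  Waco to S1: 20 tons
  Waco to S2: 15 tons
  Waco to S3: 75 tons
  Quincy to S3: 45 tons
Total cost = 1565.
(Supply check: Dover ships 65; Akron ships 95; Waco ships 110; Quincy ships 45.)

1565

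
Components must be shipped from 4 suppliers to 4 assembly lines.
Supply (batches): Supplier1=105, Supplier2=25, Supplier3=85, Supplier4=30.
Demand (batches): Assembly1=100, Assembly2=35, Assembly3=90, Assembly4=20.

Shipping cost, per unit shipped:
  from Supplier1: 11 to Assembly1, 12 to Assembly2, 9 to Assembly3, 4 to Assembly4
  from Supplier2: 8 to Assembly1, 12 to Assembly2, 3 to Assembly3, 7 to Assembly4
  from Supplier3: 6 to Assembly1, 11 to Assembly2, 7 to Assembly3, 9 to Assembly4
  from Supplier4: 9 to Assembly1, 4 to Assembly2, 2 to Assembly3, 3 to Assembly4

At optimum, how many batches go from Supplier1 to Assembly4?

The minimum-cost plan:
  Supplier1→Assembly1: 15 batches
  Supplier1→Assembly2: 5 batches
  Supplier1→Assembly3: 65 batches
  Supplier1→Assembly4: 20 batches
  Supplier2→Assembly3: 25 batches
  Supplier3→Assembly1: 85 batches
  Supplier4→Assembly2: 30 batches
Total cost = 1595.
So Supplier1→Assembly4 carries 20 batches.

20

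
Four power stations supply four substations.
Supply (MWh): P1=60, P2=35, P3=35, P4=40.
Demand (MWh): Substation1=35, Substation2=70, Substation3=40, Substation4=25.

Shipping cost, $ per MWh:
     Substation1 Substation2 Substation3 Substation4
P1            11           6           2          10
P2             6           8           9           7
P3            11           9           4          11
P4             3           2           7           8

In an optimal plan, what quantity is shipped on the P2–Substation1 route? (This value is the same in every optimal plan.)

Optimal shipments:
  P1→Substation2: 55 MWh
  P1→Substation3: 5 MWh
  P2→Substation1: 10 MWh
  P2→Substation4: 25 MWh
  P3→Substation3: 35 MWh
  P4→Substation1: 25 MWh
  P4→Substation2: 15 MWh
Total cost = $820.
So P2→Substation1 carries 10 MWh.

10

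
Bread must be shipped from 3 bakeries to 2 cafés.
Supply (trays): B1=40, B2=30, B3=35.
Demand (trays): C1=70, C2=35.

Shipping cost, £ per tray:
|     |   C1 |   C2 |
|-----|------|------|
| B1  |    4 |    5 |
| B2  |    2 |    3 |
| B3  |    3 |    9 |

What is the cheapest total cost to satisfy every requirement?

Optimal allocation:
  B1→C1: 5 × £4 = £20
  B1→C2: 35 × £5 = £175
  B2→C1: 30 × £2 = £60
  B3→C1: 35 × £3 = £105
Total = 20 + 175 + 60 + 105 = £360.

360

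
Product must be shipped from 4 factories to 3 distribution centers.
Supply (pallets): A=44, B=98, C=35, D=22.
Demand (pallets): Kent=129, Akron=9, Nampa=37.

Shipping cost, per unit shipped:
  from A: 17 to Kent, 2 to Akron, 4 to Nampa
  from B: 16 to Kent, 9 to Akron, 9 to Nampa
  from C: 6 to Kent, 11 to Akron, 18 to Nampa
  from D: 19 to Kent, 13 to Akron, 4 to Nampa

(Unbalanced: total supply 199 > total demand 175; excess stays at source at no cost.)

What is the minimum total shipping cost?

An optimal shipping plan:
  A to Akron: 9 × 2 = 18
  A to Nampa: 35 × 4 = 140
  B to Kent: 94 × 16 = 1504
  C to Kent: 35 × 6 = 210
  D to Nampa: 2 × 4 = 8
Total = 18 + 140 + 1504 + 210 + 8 = 1880.

1880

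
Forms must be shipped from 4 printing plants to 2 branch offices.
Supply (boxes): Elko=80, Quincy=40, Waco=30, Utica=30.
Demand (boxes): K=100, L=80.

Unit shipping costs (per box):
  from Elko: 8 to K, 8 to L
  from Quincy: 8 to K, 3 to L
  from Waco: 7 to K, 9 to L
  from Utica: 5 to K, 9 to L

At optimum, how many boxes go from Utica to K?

Solving gives:
  Elko–K: 40 boxes
  Elko–L: 40 boxes
  Quincy–L: 40 boxes
  Waco–K: 30 boxes
  Utica–K: 30 boxes
Total cost = 1120.
So Utica→K carries 30 boxes.

30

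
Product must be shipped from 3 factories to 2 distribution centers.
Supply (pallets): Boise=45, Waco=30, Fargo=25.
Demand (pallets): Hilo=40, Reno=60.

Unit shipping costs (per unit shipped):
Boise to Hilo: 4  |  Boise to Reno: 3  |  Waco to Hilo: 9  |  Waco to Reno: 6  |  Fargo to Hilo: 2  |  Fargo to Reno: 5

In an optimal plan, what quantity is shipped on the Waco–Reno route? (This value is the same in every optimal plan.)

Optimal shipments:
  Boise->Hilo: 15 × 4 = 60
  Boise->Reno: 30 × 3 = 90
  Waco->Reno: 30 × 6 = 180
  Fargo->Hilo: 25 × 2 = 50
Total cost = 380.
So Waco→Reno carries 30 pallets.

30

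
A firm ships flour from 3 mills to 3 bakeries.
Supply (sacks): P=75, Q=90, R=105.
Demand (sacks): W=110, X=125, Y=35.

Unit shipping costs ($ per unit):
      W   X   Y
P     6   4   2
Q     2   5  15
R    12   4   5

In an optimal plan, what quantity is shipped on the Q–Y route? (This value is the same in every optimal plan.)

0

Solving gives:
  P to W: 20 × $6 = $120
  P to X: 20 × $4 = $80
  P to Y: 35 × $2 = $70
  Q to W: 90 × $2 = $180
  R to X: 105 × $4 = $420
Total cost = $870.
The route Q→Y is not used.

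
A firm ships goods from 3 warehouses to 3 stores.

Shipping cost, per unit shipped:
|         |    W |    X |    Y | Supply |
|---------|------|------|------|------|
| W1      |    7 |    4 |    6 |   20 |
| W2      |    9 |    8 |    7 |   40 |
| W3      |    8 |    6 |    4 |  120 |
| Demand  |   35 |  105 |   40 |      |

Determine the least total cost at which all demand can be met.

An optimal shipping plan:
  W1->X: 20 × 4 = 80
  W2->W: 35 × 9 = 315
  W2->X: 5 × 8 = 40
  W3->X: 80 × 6 = 480
  W3->Y: 40 × 4 = 160
Total = 80 + 315 + 40 + 480 + 160 = 1075.
(Supply check: W1 ships 20; W2 ships 40; W3 ships 120.)

1075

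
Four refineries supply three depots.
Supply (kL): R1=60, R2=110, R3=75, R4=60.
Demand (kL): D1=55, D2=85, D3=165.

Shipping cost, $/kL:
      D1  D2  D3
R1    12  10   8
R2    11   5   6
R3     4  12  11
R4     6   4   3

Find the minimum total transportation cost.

1675

A cheapest plan:
  R1->D3: 60 × $8 = $480
  R2->D2: 85 × $5 = $425
  R2->D3: 25 × $6 = $150
  R3->D1: 55 × $4 = $220
  R3->D3: 20 × $11 = $220
  R4->D3: 60 × $3 = $180
Total = 480 + 425 + 150 + 220 + 220 + 180 = $1675.
(Supply check: R1 ships 60; R2 ships 110; R3 ships 75; R4 ships 60.)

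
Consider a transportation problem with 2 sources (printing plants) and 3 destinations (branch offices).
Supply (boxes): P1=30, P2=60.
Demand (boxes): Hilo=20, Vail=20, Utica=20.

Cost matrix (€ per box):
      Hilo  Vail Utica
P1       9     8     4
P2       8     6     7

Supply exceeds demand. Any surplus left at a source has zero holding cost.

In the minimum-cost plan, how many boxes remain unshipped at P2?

20

Minimum-cost shipments:
  P1→Utica: 20 × €4 = €80
  P2→Hilo: 20 × €8 = €160
  P2→Vail: 20 × €6 = €120
Total cost = €360.
P2 ships 40 of its 60, leaving 20.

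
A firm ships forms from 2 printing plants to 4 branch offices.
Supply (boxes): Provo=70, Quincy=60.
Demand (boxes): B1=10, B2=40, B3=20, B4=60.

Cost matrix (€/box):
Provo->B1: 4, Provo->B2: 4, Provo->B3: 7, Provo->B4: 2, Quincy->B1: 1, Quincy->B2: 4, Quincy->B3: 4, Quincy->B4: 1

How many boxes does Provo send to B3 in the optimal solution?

Solving gives:
  Provo to B2: 40 × €4 = €160
  Provo to B4: 30 × €2 = €60
  Quincy to B1: 10 × €1 = €10
  Quincy to B3: 20 × €4 = €80
  Quincy to B4: 30 × €1 = €30
Total cost = €340.
The route Provo→B3 is not used.

0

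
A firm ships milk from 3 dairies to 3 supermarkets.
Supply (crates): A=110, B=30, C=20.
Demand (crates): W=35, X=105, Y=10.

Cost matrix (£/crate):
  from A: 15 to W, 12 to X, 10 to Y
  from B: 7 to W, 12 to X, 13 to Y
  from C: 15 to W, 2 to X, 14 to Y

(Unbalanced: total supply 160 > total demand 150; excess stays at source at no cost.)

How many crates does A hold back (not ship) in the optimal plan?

Minimum-cost shipments:
  A to W: 5 crates
  A to X: 85 crates
  A to Y: 10 crates
  B to W: 30 crates
  C to X: 20 crates
Total cost = £1445.
A ships 100 of its 110, leaving 10.

10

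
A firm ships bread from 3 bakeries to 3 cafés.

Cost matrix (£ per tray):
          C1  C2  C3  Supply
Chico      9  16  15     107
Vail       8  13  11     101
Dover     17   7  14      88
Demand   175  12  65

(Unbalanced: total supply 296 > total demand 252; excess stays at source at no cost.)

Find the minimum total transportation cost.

2402

An optimal shipping plan:
  Chico to C1: 107 × £9 = £963
  Vail to C1: 68 × £8 = £544
  Vail to C3: 33 × £11 = £363
  Dover to C2: 12 × £7 = £84
  Dover to C3: 32 × £14 = £448
Total = 963 + 544 + 363 + 84 + 448 = £2402.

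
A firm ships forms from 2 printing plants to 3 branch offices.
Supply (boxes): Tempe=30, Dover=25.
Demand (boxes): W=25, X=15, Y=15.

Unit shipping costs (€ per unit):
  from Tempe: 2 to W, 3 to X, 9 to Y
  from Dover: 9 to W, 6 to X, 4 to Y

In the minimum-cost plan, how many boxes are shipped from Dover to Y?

Solving gives:
  Tempe->W: 25 × €2 = €50
  Tempe->X: 5 × €3 = €15
  Dover->X: 10 × €6 = €60
  Dover->Y: 15 × €4 = €60
Total cost = €185.
So Dover→Y carries 15 boxes.

15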